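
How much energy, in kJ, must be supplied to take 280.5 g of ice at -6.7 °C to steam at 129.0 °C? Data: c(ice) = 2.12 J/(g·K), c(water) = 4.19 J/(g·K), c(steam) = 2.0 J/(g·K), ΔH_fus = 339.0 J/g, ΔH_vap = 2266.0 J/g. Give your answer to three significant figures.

q1 (heat ice -6.7→0.0 °C): 280.5 × 2.12 × 6.7 = 3984 J
q2 (melt at 0 °C): 280.5 × 339.0 = 95090 J
q3 (heat water 0.0→100.0 °C): 280.5 × 4.19 × 100.0 = 117530 J
q4 (vaporize at 100 °C): 280.5 × 2266.0 = 635613 J
q5 (heat steam 100.0→129.0 °C): 280.5 × 2.0 × 29.0 = 16269 J
Total: 3984 + 95090 + 117530 + 635613 + 16269 = 868486 J = 868 kJ

q = 868 kJ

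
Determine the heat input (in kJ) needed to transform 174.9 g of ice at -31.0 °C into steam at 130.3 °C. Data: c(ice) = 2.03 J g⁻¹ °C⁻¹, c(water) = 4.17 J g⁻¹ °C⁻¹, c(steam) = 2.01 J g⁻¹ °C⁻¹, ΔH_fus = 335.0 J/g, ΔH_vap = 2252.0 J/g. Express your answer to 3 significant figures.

q1 (heat ice -31.0→0.0 °C): 174.9 × 2.03 × 31.0 = 11006 J
q2 (melt at 0 °C): 174.9 × 335.0 = 58592 J
q3 (heat water 0.0→100.0 °C): 174.9 × 4.17 × 100.0 = 72933 J
q4 (vaporize at 100 °C): 174.9 × 2252.0 = 393875 J
q5 (heat steam 100.0→130.3 °C): 174.9 × 2.01 × 30.3 = 10652 J
Total: 11006 + 58592 + 72933 + 393875 + 10652 = 547058 J = 547 kJ

q = 547 kJ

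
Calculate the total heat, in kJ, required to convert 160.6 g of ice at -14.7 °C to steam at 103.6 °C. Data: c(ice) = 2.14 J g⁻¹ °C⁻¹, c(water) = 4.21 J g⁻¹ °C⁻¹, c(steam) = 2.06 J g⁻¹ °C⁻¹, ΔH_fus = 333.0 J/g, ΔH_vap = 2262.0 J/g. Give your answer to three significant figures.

q1 (heat ice -14.7→0.0 °C): 160.6 × 2.14 × 14.7 = 5052 J
q2 (melt at 0 °C): 160.6 × 333.0 = 53480 J
q3 (heat water 0.0→100.0 °C): 160.6 × 4.21 × 100.0 = 67613 J
q4 (vaporize at 100 °C): 160.6 × 2262.0 = 363277 J
q5 (heat steam 100.0→103.6 °C): 160.6 × 2.06 × 3.6 = 1191 J
Total: 5052 + 53480 + 67613 + 363277 + 1191 = 490613 J = 491 kJ

q = 491 kJ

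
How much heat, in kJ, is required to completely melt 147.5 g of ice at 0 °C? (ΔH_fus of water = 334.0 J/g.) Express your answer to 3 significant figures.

q = 49.3 kJ

q = m × ΔH_fus = 147.5 × 334.0 = 49270 J = 49.3 kJ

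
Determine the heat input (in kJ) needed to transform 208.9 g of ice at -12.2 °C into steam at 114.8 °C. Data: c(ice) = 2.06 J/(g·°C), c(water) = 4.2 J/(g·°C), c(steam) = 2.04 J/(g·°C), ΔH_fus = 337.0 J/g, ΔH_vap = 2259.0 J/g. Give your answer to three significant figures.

q1 (heat ice -12.2→0.0 °C): 208.9 × 2.06 × 12.2 = 5250 J
q2 (melt at 0 °C): 208.9 × 337.0 = 70399 J
q3 (heat water 0.0→100.0 °C): 208.9 × 4.2 × 100.0 = 87738 J
q4 (vaporize at 100 °C): 208.9 × 2259.0 = 471905 J
q5 (heat steam 100.0→114.8 °C): 208.9 × 2.04 × 14.8 = 6307 J
Total: 5250 + 70399 + 87738 + 471905 + 6307 = 641599 J = 642 kJ

q = 642 kJ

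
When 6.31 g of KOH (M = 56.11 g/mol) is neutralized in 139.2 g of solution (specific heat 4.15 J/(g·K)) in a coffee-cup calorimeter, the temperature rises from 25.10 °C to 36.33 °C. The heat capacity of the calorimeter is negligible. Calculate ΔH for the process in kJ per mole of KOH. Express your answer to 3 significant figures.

|ΔT| = |36.33 − 25.10| = 11.23 °C
|q_surr| = (139.2 × 4.15) × 11.23 = 577.68 × 11.23 = 6487 J
n(KOH) = 6.31 / 56.11 = 0.1125 mol
Temperature rose, so q_rxn = −|q_surr| = -6.487 kJ
ΔH = q_rxn / n = -57.66 kJ/mol

ΔH = -57.7 kJ/mol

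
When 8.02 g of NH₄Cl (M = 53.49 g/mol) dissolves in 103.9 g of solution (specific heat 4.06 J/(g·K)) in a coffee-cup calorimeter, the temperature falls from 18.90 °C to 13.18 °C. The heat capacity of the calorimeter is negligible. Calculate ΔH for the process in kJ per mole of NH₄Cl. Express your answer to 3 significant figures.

|ΔT| = |13.18 − 18.90| = 5.72 °C
|q_surr| = (103.9 × 4.06) × 5.72 = 421.834 × 5.72 = 2413 J
n(NH₄Cl) = 8.02 / 53.49 = 0.1499 mol
Temperature fell, so q_rxn = +|q_surr| = 2.413 kJ
ΔH = q_rxn / n = 16.10 kJ/mol

ΔH = 16.1 kJ/mol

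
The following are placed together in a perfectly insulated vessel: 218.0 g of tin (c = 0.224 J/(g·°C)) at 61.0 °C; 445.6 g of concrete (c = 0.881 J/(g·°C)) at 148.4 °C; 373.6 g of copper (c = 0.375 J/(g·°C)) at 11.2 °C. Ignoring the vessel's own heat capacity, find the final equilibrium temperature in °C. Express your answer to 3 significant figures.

T_f = 108 °C

Σ mᵢcᵢ(T − Tᵢ) = 0  ⇒  T = Σ mᵢcᵢTᵢ / Σ mᵢcᵢ
Σ mᵢcᵢ = 218.0×0.224 + 445.6×0.881 + 373.6×0.375 = 581.5056
Σ mᵢcᵢTᵢ = 48.832×61.0 + 392.5736×148.4 + 140.1×11.2 = 62806
T = 62806 / 581.5056 = 108.0 °C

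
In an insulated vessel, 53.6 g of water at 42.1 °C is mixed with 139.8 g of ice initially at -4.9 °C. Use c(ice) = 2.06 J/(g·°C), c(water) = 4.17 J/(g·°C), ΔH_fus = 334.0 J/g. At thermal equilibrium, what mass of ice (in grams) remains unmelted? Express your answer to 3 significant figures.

Heat to warm all ice to 0 °C: 139.8×2.06×4.9 = 1411.1 J
Heat released by water cooling to 0 °C: 53.6×4.17×42.1 = 9409.9 J
9409.9 J < 1411.1 + 139.8×334.0 = 48104.3 J, so not all ice melts; final T = 0 °C.
Heat left for melting: 9409.9 − 1411.1 = 7998.8 J
Mass melted = 7998.8 / 334.0 = 23.95 g
Ice remaining = 139.8 − 23.95 = 115.85 g

m_ice remaining = 116 g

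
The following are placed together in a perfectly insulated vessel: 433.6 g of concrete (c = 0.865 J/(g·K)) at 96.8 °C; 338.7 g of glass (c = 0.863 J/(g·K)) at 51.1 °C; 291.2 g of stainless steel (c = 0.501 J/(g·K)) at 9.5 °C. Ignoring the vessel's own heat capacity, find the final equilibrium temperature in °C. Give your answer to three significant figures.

Σ mᵢcᵢ(T − Tᵢ) = 0  ⇒  T = Σ mᵢcᵢTᵢ / Σ mᵢcᵢ
Σ mᵢcᵢ = 433.6×0.865 + 338.7×0.863 + 291.2×0.501 = 813.2533
Σ mᵢcᵢTᵢ = 375.064×96.8 + 292.2981×51.1 + 145.8912×9.5 = 52629
T = 52629 / 813.2533 = 64.71 °C

T_f = 64.7 °C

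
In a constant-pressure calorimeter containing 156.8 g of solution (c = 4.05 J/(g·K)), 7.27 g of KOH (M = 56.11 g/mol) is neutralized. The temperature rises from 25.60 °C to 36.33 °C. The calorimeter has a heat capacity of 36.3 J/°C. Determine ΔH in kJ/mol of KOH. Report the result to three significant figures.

|ΔT| = |36.33 − 25.60| = 10.73 °C
|q_surr| = (156.8 × 4.05 + 36.3) × 10.73 = 671.34 × 10.73 = 7203 J
n(KOH) = 7.27 / 56.11 = 0.1296 mol
Temperature rose, so q_rxn = −|q_surr| = -7.203 kJ
ΔH = q_rxn / n = -55.58 kJ/mol

ΔH = -55.6 kJ/mol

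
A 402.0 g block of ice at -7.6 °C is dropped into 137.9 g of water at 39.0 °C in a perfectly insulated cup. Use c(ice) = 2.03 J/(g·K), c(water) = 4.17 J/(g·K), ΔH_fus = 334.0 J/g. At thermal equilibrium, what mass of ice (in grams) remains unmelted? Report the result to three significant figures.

m_ice remaining = 353 g

Heat to warm all ice to 0 °C: 402.0×2.03×7.6 = 6202.1 J
Heat released by water cooling to 0 °C: 137.9×4.17×39.0 = 22427 J
22427 J < 6202.1 + 402.0×334.0 = 140470.1 J, so not all ice melts; final T = 0 °C.
Heat left for melting: 22427 − 6202.1 = 16224.9 J
Mass melted = 16224.9 / 334.0 = 48.58 g
Ice remaining = 402.0 − 48.58 = 353.42 g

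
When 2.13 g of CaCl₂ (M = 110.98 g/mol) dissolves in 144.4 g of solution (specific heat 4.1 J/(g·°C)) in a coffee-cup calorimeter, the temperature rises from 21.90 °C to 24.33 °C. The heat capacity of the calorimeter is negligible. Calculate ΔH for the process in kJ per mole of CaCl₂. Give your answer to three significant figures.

|ΔT| = |24.33 − 21.90| = 2.43 °C
|q_surr| = (144.4 × 4.1) × 2.43 = 592.04 × 2.43 = 1439 J
n(CaCl₂) = 2.13 / 110.98 = 0.01919 mol
Temperature rose, so q_rxn = −|q_surr| = -1.439 kJ
ΔH = q_rxn / n = -74.99 kJ/mol

ΔH = -75.0 kJ/mol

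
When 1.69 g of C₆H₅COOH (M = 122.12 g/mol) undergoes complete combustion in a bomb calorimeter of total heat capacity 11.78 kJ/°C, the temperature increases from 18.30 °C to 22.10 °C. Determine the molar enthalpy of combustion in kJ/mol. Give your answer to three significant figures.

ΔT = 22.10 − 18.30 = 3.80 °C
q_cal = C_cal × ΔT = 11.78 × 3.80 = 44.764 kJ
n = 1.69 / 122.12 = 0.01384 mol
q_rxn = −q_cal = -44.764 kJ
ΔH = -44.764 / 0.01384 = -3234 kJ/mol

ΔH = -3230 kJ/mol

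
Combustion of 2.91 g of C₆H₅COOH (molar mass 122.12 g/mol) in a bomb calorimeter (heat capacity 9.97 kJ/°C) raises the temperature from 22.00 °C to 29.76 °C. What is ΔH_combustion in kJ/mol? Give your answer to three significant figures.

ΔH = -3250 kJ/mol

ΔT = 29.76 − 22.00 = 7.76 °C
q_cal = C_cal × ΔT = 9.97 × 7.76 = 77.3672 kJ
n = 2.91 / 122.12 = 0.02383 mol
q_rxn = −q_cal = -77.3672 kJ
ΔH = -77.3672 / 0.02383 = -3247 kJ/mol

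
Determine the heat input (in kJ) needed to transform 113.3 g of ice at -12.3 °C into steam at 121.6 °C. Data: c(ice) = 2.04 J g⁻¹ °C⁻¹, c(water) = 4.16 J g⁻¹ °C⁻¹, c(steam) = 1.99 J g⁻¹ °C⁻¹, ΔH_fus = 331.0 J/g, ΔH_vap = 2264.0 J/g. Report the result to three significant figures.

q1 (heat ice -12.3→0.0 °C): 113.3 × 2.04 × 12.3 = 2843 J
q2 (melt at 0 °C): 113.3 × 331.0 = 37502 J
q3 (heat water 0.0→100.0 °C): 113.3 × 4.16 × 100.0 = 47133 J
q4 (vaporize at 100 °C): 113.3 × 2264.0 = 256511 J
q5 (heat steam 100.0→121.6 °C): 113.3 × 1.99 × 21.6 = 4870 J
Total: 2843 + 37502 + 47133 + 256511 + 4870 = 348859 J = 349 kJ

q = 349 kJ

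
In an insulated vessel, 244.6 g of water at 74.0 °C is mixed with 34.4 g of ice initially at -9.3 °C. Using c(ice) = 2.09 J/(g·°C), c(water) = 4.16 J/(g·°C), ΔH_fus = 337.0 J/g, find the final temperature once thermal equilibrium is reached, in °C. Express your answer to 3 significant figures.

Heat to bring ice to 0 °C and melt it: q₁ = 34.4×2.09×9.3 + 34.4×337.0 = 12261 J
Heat the water can supply cooling to 0 °C: 244.6×4.16×74.0 = 75297.7 J > q₁, so all ice melts.
Energy balance: 244.6×4.16×(74.0 − T) = 12261 + 34.4×4.16×(T − 0)
1017.536(74.0 − T) = 12261 + 143.104 T
75297.7 − 12261 = 1160.640 T
T = 63036.7 / 1160.640 = 54.31 °C

T_f = 54.3 °C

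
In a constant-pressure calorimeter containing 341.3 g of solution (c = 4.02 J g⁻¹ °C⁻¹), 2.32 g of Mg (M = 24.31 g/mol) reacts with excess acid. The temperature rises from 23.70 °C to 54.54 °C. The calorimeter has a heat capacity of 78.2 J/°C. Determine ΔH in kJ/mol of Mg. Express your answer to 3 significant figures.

|ΔT| = |54.54 − 23.70| = 30.84 °C
|q_surr| = (341.3 × 4.02 + 78.2) × 30.84 = 1450.226 × 30.84 = 44720 J
n(Mg) = 2.32 / 24.31 = 0.09543 mol
Temperature rose, so q_rxn = −|q_surr| = -44.72 kJ
ΔH = q_rxn / n = -468.6 kJ/mol

ΔH = -469 kJ/mol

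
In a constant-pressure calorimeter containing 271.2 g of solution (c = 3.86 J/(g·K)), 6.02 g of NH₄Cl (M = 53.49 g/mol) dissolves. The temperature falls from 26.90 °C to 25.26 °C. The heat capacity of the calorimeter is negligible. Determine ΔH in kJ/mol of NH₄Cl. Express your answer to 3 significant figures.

ΔH = 15.3 kJ/mol

|ΔT| = |25.26 − 26.90| = 1.64 °C
|q_surr| = (271.2 × 3.86) × 1.64 = 1046.832 × 1.64 = 1717 J
n(NH₄Cl) = 6.02 / 53.49 = 0.1125 mol
Temperature fell, so q_rxn = +|q_surr| = 1.717 kJ
ΔH = q_rxn / n = 15.26 kJ/mol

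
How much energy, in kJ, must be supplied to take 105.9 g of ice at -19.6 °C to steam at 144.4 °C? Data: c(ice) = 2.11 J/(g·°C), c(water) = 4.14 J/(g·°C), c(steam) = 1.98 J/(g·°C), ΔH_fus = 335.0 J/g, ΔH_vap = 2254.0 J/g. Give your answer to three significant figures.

q = 332 kJ

q1 (heat ice -19.6→0.0 °C): 105.9 × 2.11 × 19.6 = 4380 J
q2 (melt at 0 °C): 105.9 × 335.0 = 35477 J
q3 (heat water 0.0→100.0 °C): 105.9 × 4.14 × 100.0 = 43843 J
q4 (vaporize at 100 °C): 105.9 × 2254.0 = 238699 J
q5 (heat steam 100.0→144.4 °C): 105.9 × 1.98 × 44.4 = 9310 J
Total: 4380 + 35477 + 43843 + 238699 + 9310 = 331709 J = 332 kJ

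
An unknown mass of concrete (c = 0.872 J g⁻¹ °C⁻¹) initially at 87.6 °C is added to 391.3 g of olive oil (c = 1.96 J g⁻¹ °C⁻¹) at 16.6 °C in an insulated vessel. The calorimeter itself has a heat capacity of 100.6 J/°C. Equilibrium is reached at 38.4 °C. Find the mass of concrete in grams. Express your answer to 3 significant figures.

q_gained = (391.3 × 1.96 + 100.6) × (38.4 − 16.6) = 18910 J
q_lost = m × 0.872 × (87.6 − 38.4) = 42.9024 m
m = 18910 / 42.9024 = 441 g

m = 441 g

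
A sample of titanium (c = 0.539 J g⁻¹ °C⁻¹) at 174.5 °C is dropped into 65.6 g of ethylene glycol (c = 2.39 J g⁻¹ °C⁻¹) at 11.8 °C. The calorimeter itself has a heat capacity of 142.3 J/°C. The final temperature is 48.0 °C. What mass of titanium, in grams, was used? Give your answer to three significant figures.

q_gained = (65.6 × 2.39 + 142.3) × (48.0 − 11.8) = 10830 J
q_lost = m × 0.539 × (174.5 − 48.0) = 68.1835 m
m = 10830 / 68.1835 = 159 g

m = 159 g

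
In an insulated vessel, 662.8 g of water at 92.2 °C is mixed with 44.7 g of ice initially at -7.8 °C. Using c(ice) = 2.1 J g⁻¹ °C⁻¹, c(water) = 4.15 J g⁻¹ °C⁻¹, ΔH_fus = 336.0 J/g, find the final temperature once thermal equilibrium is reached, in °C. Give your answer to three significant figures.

Heat to bring ice to 0 °C and melt it: q₁ = 44.7×2.1×7.8 + 44.7×336.0 = 15751 J
Heat the water can supply cooling to 0 °C: 662.8×4.15×92.2 = 253607 J > q₁, so all ice melts.
Energy balance: 662.8×4.15×(92.2 − T) = 15751 + 44.7×4.15×(T − 0)
2750.62(92.2 − T) = 15751 + 185.505 T
253607 − 15751 = 2936.125 T
T = 237856 / 2936.125 = 81.01 °C

T_f = 81.0 °C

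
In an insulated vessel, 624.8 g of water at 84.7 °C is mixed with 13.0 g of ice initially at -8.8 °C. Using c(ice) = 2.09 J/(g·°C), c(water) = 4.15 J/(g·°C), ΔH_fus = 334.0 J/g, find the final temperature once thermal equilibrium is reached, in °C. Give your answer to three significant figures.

Heat to bring ice to 0 °C and melt it: q₁ = 13.0×2.09×8.8 + 13.0×334.0 = 4581.1 J
Heat the water can supply cooling to 0 °C: 624.8×4.15×84.7 = 219620 J > q₁, so all ice melts.
Energy balance: 624.8×4.15×(84.7 − T) = 4581.1 + 13.0×4.15×(T − 0)
2592.92(84.7 − T) = 4581.1 + 53.95 T
219620 − 4581.1 = 2646.87 T
T = 215038.9 / 2646.87 = 81.24 °C

T_f = 81.2 °C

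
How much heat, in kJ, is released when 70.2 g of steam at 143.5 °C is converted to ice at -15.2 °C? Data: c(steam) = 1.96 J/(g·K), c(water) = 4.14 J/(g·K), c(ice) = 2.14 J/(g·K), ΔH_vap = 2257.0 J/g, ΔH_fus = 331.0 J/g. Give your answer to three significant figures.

q1 (cool steam 143.5→100 °C): 70.2 × 1.96 × 43.5 = 5985 J
q2 (condense at 100 °C): 70.2 × 2257.0 = 158441 J
q3 (cool water 100→0 °C): 70.2 × 4.14 × 100.0 = 29063 J
q4 (freeze at 0 °C): 70.2 × 331.0 = 23236 J
q5 (cool ice 0→-15.2 °C): 70.2 × 2.14 × 15.2 = 2283 J
Total: 5985 + 158441 + 29063 + 23236 + 2283 = 219008 J = 219 kJ

q = 219 kJ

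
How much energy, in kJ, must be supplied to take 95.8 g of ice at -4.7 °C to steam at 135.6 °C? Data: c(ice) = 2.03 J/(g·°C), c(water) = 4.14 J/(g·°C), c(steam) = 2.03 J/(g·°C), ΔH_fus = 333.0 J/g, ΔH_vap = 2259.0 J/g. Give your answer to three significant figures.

q = 296 kJ

q1 (heat ice -4.7→0.0 °C): 95.8 × 2.03 × 4.7 = 914 J
q2 (melt at 0 °C): 95.8 × 333.0 = 31901 J
q3 (heat water 0.0→100.0 °C): 95.8 × 4.14 × 100.0 = 39661 J
q4 (vaporize at 100 °C): 95.8 × 2259.0 = 216412 J
q5 (heat steam 100.0→135.6 °C): 95.8 × 2.03 × 35.6 = 6923 J
Total: 914 + 31901 + 39661 + 216412 + 6923 = 295811 J = 296 kJ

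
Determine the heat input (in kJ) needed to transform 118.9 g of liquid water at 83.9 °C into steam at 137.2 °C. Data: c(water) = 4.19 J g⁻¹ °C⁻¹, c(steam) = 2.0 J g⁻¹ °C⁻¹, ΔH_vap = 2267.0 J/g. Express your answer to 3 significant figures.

q1 (heat water 83.9→100.0 °C): 118.9 × 4.19 × 16.1 = 8021 J
q2 (vaporize at 100 °C): 118.9 × 2267.0 = 269546 J
q3 (heat steam 100.0→137.2 °C): 118.9 × 2.0 × 37.2 = 8846 J
Total: 8021 + 269546 + 8846 = 286413 J = 286 kJ

q = 286 kJ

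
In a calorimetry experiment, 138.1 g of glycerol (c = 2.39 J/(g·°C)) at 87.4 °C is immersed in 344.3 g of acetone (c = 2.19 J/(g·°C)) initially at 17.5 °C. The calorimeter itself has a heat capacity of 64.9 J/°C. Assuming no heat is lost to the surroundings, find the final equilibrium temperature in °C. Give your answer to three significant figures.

Heat lost by glycerol = heat gained by acetone + calorimeter.
(138.1)(2.39)(87.4 − T) = [(344.3)(2.19) + 64.9](T − 17.5)
330.059 (87.4 − T) = 818.917 (T − 17.5)
28847 − 330.059 T = 818.917 T − 14331
43178 = 1148.976 T
T = 37.58 °C

T_f = 37.6 °C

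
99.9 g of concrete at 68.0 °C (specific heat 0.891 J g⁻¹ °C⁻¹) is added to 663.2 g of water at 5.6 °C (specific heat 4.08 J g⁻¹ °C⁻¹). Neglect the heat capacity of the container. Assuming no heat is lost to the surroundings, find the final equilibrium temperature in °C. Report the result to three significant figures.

Heat lost by concrete = heat gained by water.
(99.9)(0.891)(68.0 − T) = (663.2)(4.08)(T − 5.6)
89.0109 (68.0 − T) = 2705.856 (T − 5.6)
6052.7 − 89.0109 T = 2705.856 T − 15153
21205.7 = 2794.8669 T
T = 7.587 °C

T_f = 7.59 °C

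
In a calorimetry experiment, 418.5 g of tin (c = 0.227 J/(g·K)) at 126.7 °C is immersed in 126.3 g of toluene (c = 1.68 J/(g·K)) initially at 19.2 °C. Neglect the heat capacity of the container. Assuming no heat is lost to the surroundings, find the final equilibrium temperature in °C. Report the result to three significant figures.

Heat lost by tin = heat gained by toluene.
(418.5)(0.227)(126.7 − T) = (126.3)(1.68)(T − 19.2)
94.9995 (126.7 − T) = 212.184 (T − 19.2)
12036 − 94.9995 T = 212.184 T − 4073.9
16109.9 = 307.1835 T
T = 52.44 °C

T_f = 52.4 °C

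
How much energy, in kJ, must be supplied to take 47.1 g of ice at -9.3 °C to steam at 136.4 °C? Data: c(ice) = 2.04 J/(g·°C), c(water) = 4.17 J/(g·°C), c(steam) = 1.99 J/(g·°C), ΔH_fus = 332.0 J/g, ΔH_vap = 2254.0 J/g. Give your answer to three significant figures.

q1 (heat ice -9.3→0.0 °C): 47.1 × 2.04 × 9.3 = 894 J
q2 (melt at 0 °C): 47.1 × 332.0 = 15637 J
q3 (heat water 0.0→100.0 °C): 47.1 × 4.17 × 100.0 = 19641 J
q4 (vaporize at 100 °C): 47.1 × 2254.0 = 106163 J
q5 (heat steam 100.0→136.4 °C): 47.1 × 1.99 × 36.4 = 3412 J
Total: 894 + 15637 + 19641 + 106163 + 3412 = 145747 J = 146 kJ

q = 146 kJ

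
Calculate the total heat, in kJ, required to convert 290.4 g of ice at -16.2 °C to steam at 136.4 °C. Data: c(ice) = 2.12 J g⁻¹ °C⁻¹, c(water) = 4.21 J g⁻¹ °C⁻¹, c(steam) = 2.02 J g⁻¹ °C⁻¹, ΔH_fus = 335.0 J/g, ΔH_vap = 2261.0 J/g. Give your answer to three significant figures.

q = 907 kJ

q1 (heat ice -16.2→0.0 °C): 290.4 × 2.12 × 16.2 = 9973 J
q2 (melt at 0 °C): 290.4 × 335.0 = 97284 J
q3 (heat water 0.0→100.0 °C): 290.4 × 4.21 × 100.0 = 122258 J
q4 (vaporize at 100 °C): 290.4 × 2261.0 = 656594 J
q5 (heat steam 100.0→136.4 °C): 290.4 × 2.02 × 36.4 = 21353 J
Total: 9973 + 97284 + 122258 + 656594 + 21353 = 907462 J = 907 kJ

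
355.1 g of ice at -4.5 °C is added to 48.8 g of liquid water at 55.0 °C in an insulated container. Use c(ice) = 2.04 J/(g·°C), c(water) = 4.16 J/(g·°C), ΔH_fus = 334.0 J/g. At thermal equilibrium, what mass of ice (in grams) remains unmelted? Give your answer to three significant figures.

Heat to warm all ice to 0 °C: 355.1×2.04×4.5 = 3259.8 J
Heat released by water cooling to 0 °C: 48.8×4.16×55.0 = 11165 J
11165 J < 3259.8 + 355.1×334.0 = 121863.2 J, so not all ice melts; final T = 0 °C.
Heat left for melting: 11165 − 3259.8 = 7905.2 J
Mass melted = 7905.2 / 334.0 = 23.67 g
Ice remaining = 355.1 − 23.67 = 331.43 g

m_ice remaining = 331 g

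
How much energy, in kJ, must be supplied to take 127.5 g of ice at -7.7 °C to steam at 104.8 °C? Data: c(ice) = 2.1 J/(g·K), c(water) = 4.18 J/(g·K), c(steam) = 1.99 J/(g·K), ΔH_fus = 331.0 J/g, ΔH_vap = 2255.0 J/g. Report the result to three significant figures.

q = 386 kJ

q1 (heat ice -7.7→0.0 °C): 127.5 × 2.1 × 7.7 = 2062 J
q2 (melt at 0 °C): 127.5 × 331.0 = 42203 J
q3 (heat water 0.0→100.0 °C): 127.5 × 4.18 × 100.0 = 53295 J
q4 (vaporize at 100 °C): 127.5 × 2255.0 = 287513 J
q5 (heat steam 100.0→104.8 °C): 127.5 × 1.99 × 4.8 = 1218 J
Total: 2062 + 42203 + 53295 + 287513 + 1218 = 386291 J = 386 kJ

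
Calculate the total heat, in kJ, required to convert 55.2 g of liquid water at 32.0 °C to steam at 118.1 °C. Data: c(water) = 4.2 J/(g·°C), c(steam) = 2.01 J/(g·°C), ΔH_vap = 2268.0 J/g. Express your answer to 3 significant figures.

q = 143 kJ

q1 (heat water 32.0→100.0 °C): 55.2 × 4.2 × 68.0 = 15765 J
q2 (vaporize at 100 °C): 55.2 × 2268.0 = 125194 J
q3 (heat steam 100.0→118.1 °C): 55.2 × 2.01 × 18.1 = 2008 J
Total: 15765 + 125194 + 2008 = 142967 J = 143 kJ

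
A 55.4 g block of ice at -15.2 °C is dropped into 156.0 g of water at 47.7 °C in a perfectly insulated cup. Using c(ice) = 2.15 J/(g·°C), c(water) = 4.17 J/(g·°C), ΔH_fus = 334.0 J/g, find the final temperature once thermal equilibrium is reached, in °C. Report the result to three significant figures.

Heat to bring ice to 0 °C and melt it: q₁ = 55.4×2.15×15.2 + 55.4×334.0 = 20314 J
Heat the water can supply cooling to 0 °C: 156.0×4.17×47.7 = 31029.8 J > q₁, so all ice melts.
Energy balance: 156.0×4.17×(47.7 − T) = 20314 + 55.4×4.17×(T − 0)
650.52(47.7 − T) = 20314 + 231.018 T
31029.8 − 20314 = 881.538 T
T = 10715.8 / 881.538 = 12.16 °C

T_f = 12.2 °C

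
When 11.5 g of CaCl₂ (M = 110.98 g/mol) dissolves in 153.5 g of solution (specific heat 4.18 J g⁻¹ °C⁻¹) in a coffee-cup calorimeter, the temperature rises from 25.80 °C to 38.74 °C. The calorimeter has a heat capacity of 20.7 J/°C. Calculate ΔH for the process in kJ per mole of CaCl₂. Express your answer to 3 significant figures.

|ΔT| = |38.74 − 25.80| = 12.94 °C
|q_surr| = (153.5 × 4.18 + 20.7) × 12.94 = 662.33 × 12.94 = 8571 J
n(CaCl₂) = 11.5 / 110.98 = 0.1036 mol
Temperature rose, so q_rxn = −|q_surr| = -8.571 kJ
ΔH = q_rxn / n = -82.73 kJ/mol

ΔH = -82.7 kJ/mol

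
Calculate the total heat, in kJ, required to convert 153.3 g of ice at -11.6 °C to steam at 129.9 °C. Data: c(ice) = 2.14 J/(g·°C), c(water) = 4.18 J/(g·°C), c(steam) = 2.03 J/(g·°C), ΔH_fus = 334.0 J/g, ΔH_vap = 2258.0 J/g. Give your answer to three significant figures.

q1 (heat ice -11.6→0.0 °C): 153.3 × 2.14 × 11.6 = 3806 J
q2 (melt at 0 °C): 153.3 × 334.0 = 51202 J
q3 (heat water 0.0→100.0 °C): 153.3 × 4.18 × 100.0 = 64079 J
q4 (vaporize at 100 °C): 153.3 × 2258.0 = 346151 J
q5 (heat steam 100.0→129.9 °C): 153.3 × 2.03 × 29.9 = 9305 J
Total: 3806 + 51202 + 64079 + 346151 + 9305 = 474543 J = 475 kJ

q = 475 kJ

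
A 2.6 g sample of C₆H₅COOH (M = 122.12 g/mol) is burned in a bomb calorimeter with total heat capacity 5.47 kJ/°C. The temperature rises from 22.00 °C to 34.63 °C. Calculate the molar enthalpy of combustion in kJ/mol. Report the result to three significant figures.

ΔT = 34.63 − 22.00 = 12.63 °C
q_cal = C_cal × ΔT = 5.47 × 12.63 = 69.0861 kJ
n = 2.6 / 122.12 = 0.021291 mol
q_rxn = −q_cal = -69.0861 kJ
ΔH = -69.0861 / 0.021291 = -3244.8 kJ/mol

ΔH = -3240 kJ/mol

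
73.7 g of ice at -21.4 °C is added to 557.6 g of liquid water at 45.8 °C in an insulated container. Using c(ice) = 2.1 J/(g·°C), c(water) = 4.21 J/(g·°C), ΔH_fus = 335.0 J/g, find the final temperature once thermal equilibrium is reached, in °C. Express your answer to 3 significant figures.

Heat to bring ice to 0 °C and melt it: q₁ = 73.7×2.1×21.4 + 73.7×335.0 = 28002 J
Heat the water can supply cooling to 0 °C: 557.6×4.21×45.8 = 107515 J > q₁, so all ice melts.
Energy balance: 557.6×4.21×(45.8 − T) = 28002 + 73.7×4.21×(T − 0)
2347.496(45.8 − T) = 28002 + 310.277 T
107515 − 28002 = 2657.773 T
T = 79513 / 2657.773 = 29.92 °C

T_f = 29.9 °C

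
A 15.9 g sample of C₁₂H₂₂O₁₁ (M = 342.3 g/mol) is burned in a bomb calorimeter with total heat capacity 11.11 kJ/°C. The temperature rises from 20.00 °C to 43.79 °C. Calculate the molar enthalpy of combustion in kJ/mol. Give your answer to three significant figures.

ΔT = 43.79 − 20.00 = 23.79 °C
q_cal = C_cal × ΔT = 11.11 × 23.79 = 264.3069 kJ
n = 15.9 / 342.3 = 0.04645 mol
q_rxn = −q_cal = -264.3069 kJ
ΔH = -264.3069 / 0.04645 = -5690 kJ/mol

ΔH = -5690 kJ/mol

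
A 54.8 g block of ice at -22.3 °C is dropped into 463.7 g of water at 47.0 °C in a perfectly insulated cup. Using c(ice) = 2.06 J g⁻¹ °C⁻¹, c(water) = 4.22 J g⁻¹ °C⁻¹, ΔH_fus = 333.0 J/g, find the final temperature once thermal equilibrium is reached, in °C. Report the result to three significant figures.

T_f = 32.5 °C

Heat to bring ice to 0 °C and melt it: q₁ = 54.8×2.06×22.3 + 54.8×333.0 = 20766 J
Heat the water can supply cooling to 0 °C: 463.7×4.22×47.0 = 91970.3 J > q₁, so all ice melts.
Energy balance: 463.7×4.22×(47.0 − T) = 20766 + 54.8×4.22×(T − 0)
1956.814(47.0 − T) = 20766 + 231.256 T
91970.3 − 20766 = 2188.070 T
T = 71204.3 / 2188.070 = 32.54 °C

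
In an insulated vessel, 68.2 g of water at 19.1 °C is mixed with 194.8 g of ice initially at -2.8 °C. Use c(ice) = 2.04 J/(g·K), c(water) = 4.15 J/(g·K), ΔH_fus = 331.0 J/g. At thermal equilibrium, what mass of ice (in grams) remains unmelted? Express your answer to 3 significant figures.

m_ice remaining = 182 g

Heat to warm all ice to 0 °C: 194.8×2.04×2.8 = 1112.7 J
Heat released by water cooling to 0 °C: 68.2×4.15×19.1 = 5405.9 J
5405.9 J < 1112.7 + 194.8×331.0 = 65591.5 J, so not all ice melts; final T = 0 °C.
Heat left for melting: 5405.9 − 1112.7 = 4293.2 J
Mass melted = 4293.2 / 331.0 = 12.97 g
Ice remaining = 194.8 − 12.97 = 181.83 g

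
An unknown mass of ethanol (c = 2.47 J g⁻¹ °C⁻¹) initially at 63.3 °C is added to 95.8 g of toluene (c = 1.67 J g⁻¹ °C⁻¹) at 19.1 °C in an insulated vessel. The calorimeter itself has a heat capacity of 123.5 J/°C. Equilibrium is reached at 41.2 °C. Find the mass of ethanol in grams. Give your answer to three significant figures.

q_gained = (95.8 × 1.67 + 123.5) × (41.2 − 19.1) = 6265 J
q_lost = m × 2.47 × (63.3 − 41.2) = 54.587 m
m = 6265 / 54.587 = 115 g

m = 115 g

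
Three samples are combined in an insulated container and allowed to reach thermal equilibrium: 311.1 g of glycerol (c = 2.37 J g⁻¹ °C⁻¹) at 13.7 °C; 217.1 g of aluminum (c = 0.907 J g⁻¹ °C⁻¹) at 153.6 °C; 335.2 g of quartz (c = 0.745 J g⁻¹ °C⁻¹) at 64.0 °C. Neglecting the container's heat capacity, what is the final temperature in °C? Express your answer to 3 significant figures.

Σ mᵢcᵢ(T − Tᵢ) = 0  ⇒  T = Σ mᵢcᵢTᵢ / Σ mᵢcᵢ
Σ mᵢcᵢ = 311.1×2.37 + 217.1×0.907 + 335.2×0.745 = 1183.9407
Σ mᵢcᵢTᵢ = 737.307×13.7 + 196.9097×153.6 + 249.724×64.0 = 56329
T = 56329 / 1183.9407 = 47.58 °C

T_f = 47.6 °C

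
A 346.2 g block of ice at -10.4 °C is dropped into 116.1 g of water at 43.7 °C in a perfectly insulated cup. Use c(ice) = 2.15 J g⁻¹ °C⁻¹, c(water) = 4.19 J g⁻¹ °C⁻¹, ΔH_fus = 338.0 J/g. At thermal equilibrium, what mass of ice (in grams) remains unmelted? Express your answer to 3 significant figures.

Heat to warm all ice to 0 °C: 346.2×2.15×10.4 = 7741.0 J
Heat released by water cooling to 0 °C: 116.1×4.19×43.7 = 21258 J
21258 J < 7741.0 + 346.2×338.0 = 124756.6 J, so not all ice melts; final T = 0 °C.
Heat left for melting: 21258 − 7741.0 = 13517.0 J
Mass melted = 13517.0 / 338.0 = 39.99 g
Ice remaining = 346.2 − 39.99 = 306.21 g

m_ice remaining = 306 g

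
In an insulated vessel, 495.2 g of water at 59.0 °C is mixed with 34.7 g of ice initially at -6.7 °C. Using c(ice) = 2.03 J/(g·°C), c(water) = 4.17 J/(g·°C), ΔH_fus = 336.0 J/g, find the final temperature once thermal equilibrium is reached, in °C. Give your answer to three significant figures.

T_f = 49.6 °C

Heat to bring ice to 0 °C and melt it: q₁ = 34.7×2.03×6.7 + 34.7×336.0 = 12131 J
Heat the water can supply cooling to 0 °C: 495.2×4.17×59.0 = 121834 J > q₁, so all ice melts.
Energy balance: 495.2×4.17×(59.0 − T) = 12131 + 34.7×4.17×(T − 0)
2064.984(59.0 − T) = 12131 + 144.699 T
121834 − 12131 = 2209.683 T
T = 109703 / 2209.683 = 49.646 °C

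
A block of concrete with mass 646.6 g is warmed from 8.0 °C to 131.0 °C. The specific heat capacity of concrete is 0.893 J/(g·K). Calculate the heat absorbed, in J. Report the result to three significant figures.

q = m c ΔT = 646.6 × 0.893 × (131.0 − 8.0)
q = 646.6 × 0.893 × 123.0 = 71020 J

q = 71000 J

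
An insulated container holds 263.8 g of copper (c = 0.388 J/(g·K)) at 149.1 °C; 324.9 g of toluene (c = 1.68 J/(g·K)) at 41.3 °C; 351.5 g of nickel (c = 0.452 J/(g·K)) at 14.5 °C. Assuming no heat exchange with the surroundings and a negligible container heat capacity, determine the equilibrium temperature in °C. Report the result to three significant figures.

T_f = 49.7 °C

Σ mᵢcᵢ(T − Tᵢ) = 0  ⇒  T = Σ mᵢcᵢTᵢ / Σ mᵢcᵢ
Σ mᵢcᵢ = 263.8×0.388 + 324.9×1.68 + 351.5×0.452 = 807.0644
Σ mᵢcᵢTᵢ = 102.3544×149.1 + 545.832×41.3 + 158.878×14.5 = 40108
T = 40108 / 807.0644 = 49.70 °C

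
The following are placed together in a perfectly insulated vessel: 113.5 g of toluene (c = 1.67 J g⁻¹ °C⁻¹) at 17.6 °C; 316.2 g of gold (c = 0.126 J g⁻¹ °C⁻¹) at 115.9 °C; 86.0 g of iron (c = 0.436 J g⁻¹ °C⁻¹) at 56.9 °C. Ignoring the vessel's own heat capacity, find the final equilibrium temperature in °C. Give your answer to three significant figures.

Σ mᵢcᵢ(T − Tᵢ) = 0  ⇒  T = Σ mᵢcᵢTᵢ / Σ mᵢcᵢ
Σ mᵢcᵢ = 113.5×1.67 + 316.2×0.126 + 86.0×0.436 = 266.8822
Σ mᵢcᵢTᵢ = 189.545×17.6 + 39.8412×115.9 + 37.496×56.9 = 10087
T = 10087 / 266.8822 = 37.80 °C

T_f = 37.8 °C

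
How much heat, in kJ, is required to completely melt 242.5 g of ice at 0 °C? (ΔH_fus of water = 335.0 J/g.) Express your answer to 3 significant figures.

q = m × ΔH_fus = 242.5 × 335.0 = 81240 J = 81.2 kJ

q = 81.2 kJ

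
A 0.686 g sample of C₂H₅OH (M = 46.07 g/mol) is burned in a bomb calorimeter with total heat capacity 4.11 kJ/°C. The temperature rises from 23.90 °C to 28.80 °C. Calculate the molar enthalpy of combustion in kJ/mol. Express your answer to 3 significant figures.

ΔT = 28.80 − 23.90 = 4.90 °C
q_cal = C_cal × ΔT = 4.11 × 4.90 = 20.139 kJ
n = 0.686 / 46.07 = 0.01489 mol
q_rxn = −q_cal = -20.139 kJ
ΔH = -20.139 / 0.01489 = -1353 kJ/mol

ΔH = -1350 kJ/mol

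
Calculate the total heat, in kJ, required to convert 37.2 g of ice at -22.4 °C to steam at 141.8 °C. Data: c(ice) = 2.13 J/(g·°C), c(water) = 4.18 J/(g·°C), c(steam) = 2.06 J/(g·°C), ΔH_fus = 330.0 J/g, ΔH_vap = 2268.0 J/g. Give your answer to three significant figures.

q = 117 kJ

q1 (heat ice -22.4→0.0 °C): 37.2 × 2.13 × 22.4 = 1775 J
q2 (melt at 0 °C): 37.2 × 330.0 = 12276 J
q3 (heat water 0.0→100.0 °C): 37.2 × 4.18 × 100.0 = 15550 J
q4 (vaporize at 100 °C): 37.2 × 2268.0 = 84370 J
q5 (heat steam 100.0→141.8 °C): 37.2 × 2.06 × 41.8 = 3203 J
Total: 1775 + 12276 + 15550 + 84370 + 3203 = 117174 J = 117 kJ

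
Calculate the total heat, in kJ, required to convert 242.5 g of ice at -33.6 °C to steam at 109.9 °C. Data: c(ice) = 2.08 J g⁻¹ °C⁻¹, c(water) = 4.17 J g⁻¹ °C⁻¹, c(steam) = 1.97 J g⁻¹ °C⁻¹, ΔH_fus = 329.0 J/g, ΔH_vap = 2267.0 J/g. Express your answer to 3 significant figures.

q1 (heat ice -33.6→0.0 °C): 242.5 × 2.08 × 33.6 = 16948 J
q2 (melt at 0 °C): 242.5 × 329.0 = 79783 J
q3 (heat water 0.0→100.0 °C): 242.5 × 4.17 × 100.0 = 101123 J
q4 (vaporize at 100 °C): 242.5 × 2267.0 = 549748 J
q5 (heat steam 100.0→109.9 °C): 242.5 × 1.97 × 9.9 = 4729 J
Total: 16948 + 79783 + 101123 + 549748 + 4729 = 752331 J = 752 kJ

q = 752 kJ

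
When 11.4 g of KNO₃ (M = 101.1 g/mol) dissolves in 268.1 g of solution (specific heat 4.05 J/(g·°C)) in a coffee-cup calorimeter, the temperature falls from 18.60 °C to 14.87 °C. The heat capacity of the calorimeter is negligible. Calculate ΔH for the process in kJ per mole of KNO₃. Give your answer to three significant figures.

|ΔT| = |14.87 − 18.60| = 3.73 °C
|q_surr| = (268.1 × 4.05) × 3.73 = 1085.805 × 3.73 = 4050 J
n(KNO₃) = 11.4 / 101.1 = 0.1128 mol
Temperature fell, so q_rxn = +|q_surr| = 4.050 kJ
ΔH = q_rxn / n = 35.90 kJ/mol

ΔH = 35.9 kJ/mol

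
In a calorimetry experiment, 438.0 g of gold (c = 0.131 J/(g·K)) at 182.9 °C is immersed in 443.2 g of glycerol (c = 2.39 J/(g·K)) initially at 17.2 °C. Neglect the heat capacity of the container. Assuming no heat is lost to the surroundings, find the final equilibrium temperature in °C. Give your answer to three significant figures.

Heat lost by gold = heat gained by glycerol.
(438.0)(0.131)(182.9 − T) = (443.2)(2.39)(T − 17.2)
57.378 (182.9 − T) = 1059.248 (T − 17.2)
10494 − 57.378 T = 1059.248 T − 18219
28713 = 1116.626 T
T = 25.71 °C

T_f = 25.7 °C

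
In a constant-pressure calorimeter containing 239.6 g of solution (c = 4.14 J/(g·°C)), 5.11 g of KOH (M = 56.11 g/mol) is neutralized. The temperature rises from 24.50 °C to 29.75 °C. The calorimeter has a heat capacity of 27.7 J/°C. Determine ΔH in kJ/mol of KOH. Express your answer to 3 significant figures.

|ΔT| = |29.75 − 24.50| = 5.25 °C
|q_surr| = (239.6 × 4.14 + 27.7) × 5.25 = 1019.644 × 5.25 = 5353 J
n(KOH) = 5.11 / 56.11 = 0.09107 mol
Temperature rose, so q_rxn = −|q_surr| = -5.353 kJ
ΔH = q_rxn / n = -58.78 kJ/mol

ΔH = -58.8 kJ/mol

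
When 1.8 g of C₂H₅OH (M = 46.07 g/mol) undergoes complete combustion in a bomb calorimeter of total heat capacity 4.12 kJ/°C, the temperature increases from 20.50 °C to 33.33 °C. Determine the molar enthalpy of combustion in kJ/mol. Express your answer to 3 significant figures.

ΔH = -1350 kJ/mol

ΔT = 33.33 − 20.50 = 12.83 °C
q_cal = C_cal × ΔT = 4.12 × 12.83 = 52.8596 kJ
n = 1.8 / 46.07 = 0.03907 mol
q_rxn = −q_cal = -52.8596 kJ
ΔH = -52.8596 / 0.03907 = -1353 kJ/mol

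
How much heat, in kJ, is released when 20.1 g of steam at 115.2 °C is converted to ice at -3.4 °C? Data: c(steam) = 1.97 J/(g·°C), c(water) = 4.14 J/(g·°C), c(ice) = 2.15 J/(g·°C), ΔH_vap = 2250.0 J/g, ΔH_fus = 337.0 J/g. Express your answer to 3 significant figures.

q1 (cool steam 115.2→100 °C): 20.1 × 1.97 × 15.2 = 602 J
q2 (condense at 100 °C): 20.1 × 2250.0 = 45225 J
q3 (cool water 100→0 °C): 20.1 × 4.14 × 100.0 = 8321 J
q4 (freeze at 0 °C): 20.1 × 337.0 = 6774 J
q5 (cool ice 0→-3.4 °C): 20.1 × 2.15 × 3.4 = 147 J
Total: 602 + 45225 + 8321 + 6774 + 147 = 61069 J = 61.1 kJ

q = 61.1 kJ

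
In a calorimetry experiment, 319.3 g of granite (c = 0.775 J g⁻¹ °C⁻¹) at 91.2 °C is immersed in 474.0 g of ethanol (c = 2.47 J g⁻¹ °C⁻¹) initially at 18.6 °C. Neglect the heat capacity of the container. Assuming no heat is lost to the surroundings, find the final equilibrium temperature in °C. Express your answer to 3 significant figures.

Heat lost by granite = heat gained by ethanol.
(319.3)(0.775)(91.2 − T) = (474.0)(2.47)(T − 18.6)
247.4575 (91.2 − T) = 1170.78 (T − 18.6)
22568 − 247.4575 T = 1170.78 T − 21777
44345 = 1418.2375 T
T = 31.27 °C

T_f = 31.3 °C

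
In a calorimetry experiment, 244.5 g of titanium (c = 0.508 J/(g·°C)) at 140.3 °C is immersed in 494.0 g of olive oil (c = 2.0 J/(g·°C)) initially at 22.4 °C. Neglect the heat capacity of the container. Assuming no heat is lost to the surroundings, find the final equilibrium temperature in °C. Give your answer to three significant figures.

T_f = 35.6 °C

Heat lost by titanium = heat gained by olive oil.
(244.5)(0.508)(140.3 − T) = (494.0)(2.0)(T − 22.4)
124.206 (140.3 − T) = 988 (T − 22.4)
17426 − 124.206 T = 988 T − 22131
39557 = 1112.206 T
T = 35.57 °C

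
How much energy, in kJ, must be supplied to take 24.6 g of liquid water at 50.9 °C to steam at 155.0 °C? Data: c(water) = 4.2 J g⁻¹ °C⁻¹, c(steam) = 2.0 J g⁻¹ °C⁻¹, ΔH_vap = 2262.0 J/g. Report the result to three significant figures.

q = 63.4 kJ

q1 (heat water 50.9→100.0 °C): 24.6 × 4.2 × 49.1 = 5073 J
q2 (vaporize at 100 °C): 24.6 × 2262.0 = 55645 J
q3 (heat steam 100.0→155.0 °C): 24.6 × 2.0 × 55.0 = 2706 J
Total: 5073 + 55645 + 2706 = 63424 J = 63.4 kJ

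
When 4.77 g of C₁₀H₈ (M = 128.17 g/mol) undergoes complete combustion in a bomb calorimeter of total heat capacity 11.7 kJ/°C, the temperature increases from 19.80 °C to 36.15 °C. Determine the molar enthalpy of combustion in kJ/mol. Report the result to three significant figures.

ΔH = -5140 kJ/mol

ΔT = 36.15 − 19.80 = 16.35 °C
q_cal = C_cal × ΔT = 11.7 × 16.35 = 191.295 kJ
n = 4.77 / 128.17 = 0.03722 mol
q_rxn = −q_cal = -191.295 kJ
ΔH = -191.295 / 0.03722 = -5140 kJ/mol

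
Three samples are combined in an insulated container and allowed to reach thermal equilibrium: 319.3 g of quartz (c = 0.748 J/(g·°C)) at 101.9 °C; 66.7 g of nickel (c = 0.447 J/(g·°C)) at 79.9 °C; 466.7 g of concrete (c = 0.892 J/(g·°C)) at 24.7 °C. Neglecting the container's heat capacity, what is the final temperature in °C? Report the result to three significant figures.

T_f = 54.0 °C

Σ mᵢcᵢ(T − Tᵢ) = 0  ⇒  T = Σ mᵢcᵢTᵢ / Σ mᵢcᵢ
Σ mᵢcᵢ = 319.3×0.748 + 66.7×0.447 + 466.7×0.892 = 684.9477
Σ mᵢcᵢTᵢ = 238.8364×101.9 + 29.8149×79.9 + 416.2964×24.7 = 37002
T = 37002 / 684.9477 = 54.02 °C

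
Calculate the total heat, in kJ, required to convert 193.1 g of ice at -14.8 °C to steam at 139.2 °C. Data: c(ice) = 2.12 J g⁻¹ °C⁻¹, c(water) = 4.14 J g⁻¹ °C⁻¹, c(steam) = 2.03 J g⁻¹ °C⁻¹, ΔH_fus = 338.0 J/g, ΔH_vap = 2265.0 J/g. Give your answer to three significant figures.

q = 604 kJ

q1 (heat ice -14.8→0.0 °C): 193.1 × 2.12 × 14.8 = 6059 J
q2 (melt at 0 °C): 193.1 × 338.0 = 65268 J
q3 (heat water 0.0→100.0 °C): 193.1 × 4.14 × 100.0 = 79943 J
q4 (vaporize at 100 °C): 193.1 × 2265.0 = 437372 J
q5 (heat steam 100.0→139.2 °C): 193.1 × 2.03 × 39.2 = 15366 J
Total: 6059 + 65268 + 79943 + 437372 + 15366 = 604008 J = 604 kJ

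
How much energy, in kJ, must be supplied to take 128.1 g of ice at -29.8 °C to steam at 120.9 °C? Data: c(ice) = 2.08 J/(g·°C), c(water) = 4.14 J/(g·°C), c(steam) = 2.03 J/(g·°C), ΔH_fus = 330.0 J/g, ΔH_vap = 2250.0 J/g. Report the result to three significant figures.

q1 (heat ice -29.8→0.0 °C): 128.1 × 2.08 × 29.8 = 7940 J
q2 (melt at 0 °C): 128.1 × 330.0 = 42273 J
q3 (heat water 0.0→100.0 °C): 128.1 × 4.14 × 100.0 = 53033 J
q4 (vaporize at 100 °C): 128.1 × 2250.0 = 288225 J
q5 (heat steam 100.0→120.9 °C): 128.1 × 2.03 × 20.9 = 5435 J
Total: 7940 + 42273 + 53033 + 288225 + 5435 = 396906 J = 397 kJ

q = 397 kJ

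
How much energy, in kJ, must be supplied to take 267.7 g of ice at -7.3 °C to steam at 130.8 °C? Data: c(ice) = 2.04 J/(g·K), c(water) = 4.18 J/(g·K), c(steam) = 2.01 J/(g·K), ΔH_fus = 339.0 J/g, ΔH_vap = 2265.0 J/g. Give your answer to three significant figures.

q = 830 kJ

q1 (heat ice -7.3→0.0 °C): 267.7 × 2.04 × 7.3 = 3987 J
q2 (melt at 0 °C): 267.7 × 339.0 = 90750 J
q3 (heat water 0.0→100.0 °C): 267.7 × 4.18 × 100.0 = 111899 J
q4 (vaporize at 100 °C): 267.7 × 2265.0 = 606341 J
q5 (heat steam 100.0→130.8 °C): 267.7 × 2.01 × 30.8 = 16573 J
Total: 3987 + 90750 + 111899 + 606341 + 16573 = 829550 J = 830 kJ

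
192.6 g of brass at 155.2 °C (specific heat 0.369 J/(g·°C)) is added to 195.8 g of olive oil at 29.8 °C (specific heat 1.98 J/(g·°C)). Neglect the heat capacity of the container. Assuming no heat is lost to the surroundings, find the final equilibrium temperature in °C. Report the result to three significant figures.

T_f = 49.2 °C

Heat lost by brass = heat gained by olive oil.
(192.6)(0.369)(155.2 − T) = (195.8)(1.98)(T − 29.8)
71.0694 (155.2 − T) = 387.684 (T − 29.8)
11030 − 71.0694 T = 387.684 T − 11553
22583 = 458.7534 T
T = 49.23 °C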